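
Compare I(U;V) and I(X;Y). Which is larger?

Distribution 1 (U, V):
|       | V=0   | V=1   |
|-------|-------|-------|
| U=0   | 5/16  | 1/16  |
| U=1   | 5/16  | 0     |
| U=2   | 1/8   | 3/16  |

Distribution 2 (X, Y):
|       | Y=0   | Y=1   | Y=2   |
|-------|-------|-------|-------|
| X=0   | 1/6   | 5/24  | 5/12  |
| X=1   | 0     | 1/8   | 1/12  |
Distribution 1 (U, V):
Marginal P(U) (row sums):
  P(U=0) = 5/16 + 1/16 = 3/8
  P(U=1) = 5/16 + 0 = 5/16
  P(U=2) = 1/8 + 3/16 = 5/16
Marginal P(V) (column sums):
  P(V=0) = 5/16 + 5/16 + 1/8 = 3/4
  P(V=1) = 1/16 + 0 + 3/16 = 1/4

H(U) = -[(3/8)·log₂(3/8) + (5/16)·log₂(5/16) + (5/16)·log₂(5/16)]
  = 0.5306 + 0.5244 + 0.5244
  = 1.5794 bits
H(V) = -[(3/4)·log₂(3/4) + (1/4)·log₂(1/4)]
  = 0.3113 + 0.5000
  = 0.8113 bits
H(U,V) = -[(5/16)·log₂(5/16) + (1/16)·log₂(1/16) + (5/16)·log₂(5/16) + (1/8)·log₂(1/8) + (3/16)·log₂(3/16)]
  = 0.5244 + 0.2500 + 0.5244 + 0.3750 + 0.4528
  = 2.1266 bits

I(U;V) = H(U) + H(V) - H(U,V)
  = 1.5794 + 0.8113 - 2.1266
  = 0.2641 bits

Distribution 2 (X, Y):
Marginal P(X) (row sums):
  P(X=0) = 1/6 + 5/24 + 5/12 = 19/24
  P(X=1) = 0 + 1/8 + 1/12 = 5/24
Marginal P(Y) (column sums):
  P(Y=0) = 1/6 + 0 = 1/6
  P(Y=1) = 5/24 + 1/8 = 1/3
  P(Y=2) = 5/12 + 1/12 = 1/2

H(X) = -[(19/24)·log₂(19/24) + (5/24)·log₂(5/24)]
  = 0.2668 + 0.4715
  = 0.7383 bits
H(Y) = -[(1/6)·log₂(1/6) + (1/3)·log₂(1/3) + (1/2)·log₂(1/2)]
  = 0.4308 + 0.5283 + 0.5000
  = 1.4591 bits
H(X,Y) = -[(1/6)·log₂(1/6) + (5/24)·log₂(5/24) + (5/12)·log₂(5/12) + (1/8)·log₂(1/8) + (1/12)·log₂(1/12)]
  = 0.4308 + 0.4715 + 0.5263 + 0.3750 + 0.2987
  = 2.1023 bits

I(X;Y) = H(X) + H(Y) - H(X,Y)
  = 0.7383 + 1.4591 - 2.1023
  = 0.0951 bits

I(U;V) = 0.2641 bits > I(X;Y) = 0.0951 bits, so (U, V) has the higher mutual information (stronger dependence).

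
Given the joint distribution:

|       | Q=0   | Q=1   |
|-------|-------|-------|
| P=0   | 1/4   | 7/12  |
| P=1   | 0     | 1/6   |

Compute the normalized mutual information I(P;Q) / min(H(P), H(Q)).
Marginal P(P) (row sums):
  P(P=0) = 1/4 + 7/12 = 5/6
  P(P=1) = 0 + 1/6 = 1/6
Marginal P(Q) (column sums):
  P(Q=0) = 1/4 + 0 = 1/4
  P(Q=1) = 7/12 + 1/6 = 3/4

H(P) = -[(5/6)·log₂(5/6) + (1/6)·log₂(1/6)]
  = 0.2192 + 0.4308
  = 0.6500 bits
H(Q) = -[(1/4)·log₂(1/4) + (3/4)·log₂(3/4)]
  = 0.5000 + 0.3113
  = 0.8113 bits
H(P,Q) = -[(1/4)·log₂(1/4) + (7/12)·log₂(7/12) + (1/6)·log₂(1/6)]
  = 0.5000 + 0.4536 + 0.4308
  = 1.3844 bits

I(P;Q) = H(P) + H(Q) - H(P,Q)
  = 0.6500 + 0.8113 - 1.3844
  = 0.0769 bits

min(H(P), H(Q)) = min(0.6500, 0.8113) = 0.6500 bits
Normalized MI = 0.0769 / 0.6500 = 0.1183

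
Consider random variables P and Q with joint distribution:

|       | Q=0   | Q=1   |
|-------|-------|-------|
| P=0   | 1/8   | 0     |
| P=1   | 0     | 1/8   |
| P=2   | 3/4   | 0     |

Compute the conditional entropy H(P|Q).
Marginal P(Q) (column sums):
  P(Q=0) = 1/8 + 0 + 3/4 = 7/8
  P(Q=1) = 0 + 1/8 + 0 = 1/8

H(P|Q) = -Σ P(P,Q)·log₂ P(P|Q), where P(P|Q) = P(P,Q) / P(Q)
  (cells with P(P,Q) = 0 contribute 0)
  (P=0,Q=0): P(P|Q) = (1/8)/(7/8) = 1/7;  -(1/8)·log₂(1/7) = 0.3509
  (P=1,Q=1): P(P|Q) = (1/8)/(1/8) = 1;  -(1/8)·log₂(1) = 0.0000
  (P=2,Q=0): P(P|Q) = (3/4)/(7/8) = 6/7;  -(3/4)·log₂(6/7) = 0.1668
H(P|Q) = 0.3509 + 0.0000 + 0.1668
  = 0.5177 bits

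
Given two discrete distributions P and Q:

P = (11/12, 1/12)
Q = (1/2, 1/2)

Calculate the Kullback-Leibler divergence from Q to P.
D(P||Q) = Σ P(i) log₂(P(i)/Q(i))
  i=0: (11/12) × log₂((11/12)/(1/2)) = (11/12) × log₂(11/6) = 0.8016
  i=1: (1/12) × log₂((1/12)/(1/2)) = (1/12) × log₂(1/6) = -0.2154
D(P||Q) = 0.8016 - 0.2154
  = 0.5862 bits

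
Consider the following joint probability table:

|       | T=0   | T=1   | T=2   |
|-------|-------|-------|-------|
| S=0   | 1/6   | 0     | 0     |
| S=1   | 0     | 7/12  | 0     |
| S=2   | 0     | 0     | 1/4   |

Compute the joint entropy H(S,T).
H(S,T) = -Σ P(S,T) log₂ P(S,T), summed over the non-zero cells:
H(S,T) = -[(1/6)·log₂(1/6) + (7/12)·log₂(7/12) + (1/4)·log₂(1/4)]
  = 0.4308 + 0.4536 + 0.5000
  = 1.3844 bits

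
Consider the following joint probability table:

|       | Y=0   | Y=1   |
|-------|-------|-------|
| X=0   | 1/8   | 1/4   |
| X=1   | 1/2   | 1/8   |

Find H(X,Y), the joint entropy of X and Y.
H(X,Y) = -Σ P(X,Y) log₂ P(X,Y), summed over the non-zero cells:
H(X,Y) = -[(1/8)·log₂(1/8) + (1/4)·log₂(1/4) + (1/2)·log₂(1/2) + (1/8)·log₂(1/8)]
  = 0.3750 + 0.5000 + 0.5000 + 0.3750
  = 1.7500 bits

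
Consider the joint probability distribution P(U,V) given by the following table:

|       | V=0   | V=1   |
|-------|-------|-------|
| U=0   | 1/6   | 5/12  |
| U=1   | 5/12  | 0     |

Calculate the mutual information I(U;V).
Marginal P(U) (row sums):
  P(U=0) = 1/6 + 5/12 = 7/12
  P(U=1) = 5/12 + 0 = 5/12
Marginal P(V) (column sums):
  P(V=0) = 1/6 + 5/12 = 7/12
  P(V=1) = 5/12 + 0 = 5/12

H(U) = -[(7/12)·log₂(7/12) + (5/12)·log₂(5/12)]
  = 0.4536 + 0.5263
  = 0.9799 bits
H(V) = -[(7/12)·log₂(7/12) + (5/12)·log₂(5/12)]
  = 0.4536 + 0.5263
  = 0.9799 bits
H(U,V) = -[(1/6)·log₂(1/6) + (5/12)·log₂(5/12) + (5/12)·log₂(5/12)]
  = 0.4308 + 0.5263 + 0.5263
  = 1.4834 bits

I(U;V) = H(U) + H(V) - H(U,V)
  = 0.9799 + 0.9799 - 1.4834
  = 0.4764 bits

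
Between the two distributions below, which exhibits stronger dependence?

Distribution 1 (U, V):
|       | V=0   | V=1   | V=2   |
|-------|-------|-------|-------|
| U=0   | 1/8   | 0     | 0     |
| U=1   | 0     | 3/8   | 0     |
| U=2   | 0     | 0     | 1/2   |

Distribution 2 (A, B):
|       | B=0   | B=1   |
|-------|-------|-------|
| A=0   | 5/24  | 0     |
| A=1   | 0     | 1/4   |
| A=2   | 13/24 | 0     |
Distribution 1 (U, V):
Marginal P(U) (row sums):
  P(U=0) = 1/8 + 0 + 0 = 1/8
  P(U=1) = 0 + 3/8 + 0 = 3/8
  P(U=2) = 0 + 0 + 1/2 = 1/2
Marginal P(V) (column sums):
  P(V=0) = 1/8 + 0 + 0 = 1/8
  P(V=1) = 0 + 3/8 + 0 = 3/8
  P(V=2) = 0 + 0 + 1/2 = 1/2

H(U) = -[(1/8)·log₂(1/8) + (3/8)·log₂(3/8) + (1/2)·log₂(1/2)]
  = 0.3750 + 0.5306 + 0.5000
  = 1.4056 bits
H(V) = -[(1/8)·log₂(1/8) + (3/8)·log₂(3/8) + (1/2)·log₂(1/2)]
  = 0.3750 + 0.5306 + 0.5000
  = 1.4056 bits
H(U,V) = -[(1/8)·log₂(1/8) + (3/8)·log₂(3/8) + (1/2)·log₂(1/2)]
  = 0.3750 + 0.5306 + 0.5000
  = 1.4056 bits

I(U;V) = H(U) + H(V) - H(U,V)
  = 1.4056 + 1.4056 - 1.4056
  = 1.4056 bits

Distribution 2 (A, B):
Marginal P(A) (row sums):
  P(A=0) = 5/24 + 0 = 5/24
  P(A=1) = 0 + 1/4 = 1/4
  P(A=2) = 13/24 + 0 = 13/24
Marginal P(B) (column sums):
  P(B=0) = 5/24 + 0 + 13/24 = 3/4
  P(B=1) = 0 + 1/4 + 0 = 1/4

H(A) = -[(5/24)·log₂(5/24) + (1/4)·log₂(1/4) + (13/24)·log₂(13/24)]
  = 0.4715 + 0.5000 + 0.4791
  = 1.4506 bits
H(B) = -[(3/4)·log₂(3/4) + (1/4)·log₂(1/4)]
  = 0.3113 + 0.5000
  = 0.8113 bits
H(A,B) = -[(5/24)·log₂(5/24) + (1/4)·log₂(1/4) + (13/24)·log₂(13/24)]
  = 0.4715 + 0.5000 + 0.4791
  = 1.4506 bits

I(A;B) = H(A) + H(B) - H(A,B)
  = 1.4506 + 0.8113 - 1.4506
  = 0.8113 bits

I(U;V) = 1.4056 bits > I(A;B) = 0.8113 bits, so (U, V) has the higher mutual information (stronger dependence).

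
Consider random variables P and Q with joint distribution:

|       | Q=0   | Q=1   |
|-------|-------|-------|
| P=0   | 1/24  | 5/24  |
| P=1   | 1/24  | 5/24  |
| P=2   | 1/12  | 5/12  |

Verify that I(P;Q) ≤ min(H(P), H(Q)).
Marginal P(P) (row sums):
  P(P=0) = 1/24 + 5/24 = 1/4
  P(P=1) = 1/24 + 5/24 = 1/4
  P(P=2) = 1/12 + 5/12 = 1/2
Marginal P(Q) (column sums):
  P(Q=0) = 1/24 + 1/24 + 1/12 = 1/6
  P(Q=1) = 5/24 + 5/24 + 5/12 = 5/6

H(P) = -[(1/4)·log₂(1/4) + (1/4)·log₂(1/4) + (1/2)·log₂(1/2)]
  = 0.5000 + 0.5000 + 0.5000
  = 1.5000 bits
H(Q) = -[(1/6)·log₂(1/6) + (5/6)·log₂(5/6)]
  = 0.4308 + 0.2192
  = 0.6500 bits
H(P,Q) = -[(1/24)·log₂(1/24) + (5/24)·log₂(5/24) + (1/24)·log₂(1/24) + (5/24)·log₂(5/24) + (1/12)·log₂(1/12) + (5/12)·log₂(5/12)]
  = 0.1910 + 0.4715 + 0.1910 + 0.4715 + 0.2987 + 0.5263
  = 2.1500 bits

I(P;Q) = H(P) + H(Q) - H(P,Q)
  = 1.5000 + 0.6500 - 2.1500
  = 0.0000 bits

min(H(P), H(Q)) = min(1.5000, 0.6500) = 0.6500 bits
Since 0.0000 ≤ 0.6500, the bound is satisfied ✓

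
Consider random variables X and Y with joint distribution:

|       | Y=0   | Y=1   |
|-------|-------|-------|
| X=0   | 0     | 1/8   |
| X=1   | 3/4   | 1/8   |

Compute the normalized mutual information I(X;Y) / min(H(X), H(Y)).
Marginal P(X) (row sums):
  P(X=0) = 0 + 1/8 = 1/8
  P(X=1) = 3/4 + 1/8 = 7/8
Marginal P(Y) (column sums):
  P(Y=0) = 0 + 3/4 = 3/4
  P(Y=1) = 1/8 + 1/8 = 1/4

H(X) = -[(1/8)·log₂(1/8) + (7/8)·log₂(7/8)]
  = 0.3750 + 0.1686
  = 0.5436 bits
H(Y) = -[(3/4)·log₂(3/4) + (1/4)·log₂(1/4)]
  = 0.3113 + 0.5000
  = 0.8113 bits
H(X,Y) = -[(1/8)·log₂(1/8) + (3/4)·log₂(3/4) + (1/8)·log₂(1/8)]
  = 0.3750 + 0.3113 + 0.3750
  = 1.0613 bits

I(X;Y) = H(X) + H(Y) - H(X,Y)
  = 0.5436 + 0.8113 - 1.0613
  = 0.2936 bits

min(H(X), H(Y)) = min(0.5436, 0.8113) = 0.5436 bits
Normalized MI = 0.2936 / 0.5436 = 0.5401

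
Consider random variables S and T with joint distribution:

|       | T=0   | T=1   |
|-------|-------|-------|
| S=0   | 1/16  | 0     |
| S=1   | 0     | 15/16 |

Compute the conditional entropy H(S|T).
Marginal P(T) (column sums):
  P(T=0) = 1/16 + 0 = 1/16
  P(T=1) = 0 + 15/16 = 15/16

H(S|T) = -Σ P(S,T)·log₂ P(S|T), where P(S|T) = P(S,T) / P(T)
  (cells with P(S,T) = 0 contribute 0)
  (S=0,T=0): P(S|T) = (1/16)/(1/16) = 1;  -(1/16)·log₂(1) = 0.0000
  (S=1,T=1): P(S|T) = (15/16)/(15/16) = 1;  -(15/16)·log₂(1) = 0.0000
H(S|T) = 0.0000 + 0.0000
  = 0.0000 bits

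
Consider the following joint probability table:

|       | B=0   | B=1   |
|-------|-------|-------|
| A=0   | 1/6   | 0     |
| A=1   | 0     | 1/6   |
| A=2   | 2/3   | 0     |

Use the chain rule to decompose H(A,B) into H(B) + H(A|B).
By the chain rule: H(A,B) = H(B) + H(A|B)

Marginal P(B) (column sums):
  P(B=0) = 1/6 + 0 + 2/3 = 5/6
  P(B=1) = 0 + 1/6 + 0 = 1/6
H(B) = -[(5/6)·log₂(5/6) + (1/6)·log₂(1/6)]
  = 0.2192 + 0.4308
  = 0.6500 bits
H(A|B) = -Σ P(A,B)·log₂ P(A|B), where P(A|B) = P(A,B) / P(B)
  (cells with P(A,B) = 0 contribute 0)
  (A=0,B=0): P(A|B) = (1/6)/(5/6) = 1/5;  -(1/6)·log₂(1/5) = 0.3870
  (A=1,B=1): P(A|B) = (1/6)/(1/6) = 1;  -(1/6)·log₂(1) = 0.0000
  (A=2,B=0): P(A|B) = (2/3)/(5/6) = 4/5;  -(2/3)·log₂(4/5) = 0.2146
H(A|B) = 0.3870 + 0.0000 + 0.2146
  = 0.6016 bits

H(A,B) = H(B) + H(A|B) = 0.6500 + 0.6016 = 1.2516 bits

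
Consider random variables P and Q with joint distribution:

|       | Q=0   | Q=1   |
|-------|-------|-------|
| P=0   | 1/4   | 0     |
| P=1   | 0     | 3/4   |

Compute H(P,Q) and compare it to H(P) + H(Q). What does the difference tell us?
Marginal P(P) (row sums):
  P(P=0) = 1/4 + 0 = 1/4
  P(P=1) = 0 + 3/4 = 3/4
Marginal P(Q) (column sums):
  P(Q=0) = 1/4 + 0 = 1/4
  P(Q=1) = 0 + 3/4 = 3/4

H(P,Q) = -[(1/4)·log₂(1/4) + (3/4)·log₂(3/4)]
  = 0.5000 + 0.3113
  = 0.8113 bits
H(P) = -[(1/4)·log₂(1/4) + (3/4)·log₂(3/4)]
  = 0.5000 + 0.3113
  = 0.8113 bits
H(Q) = -[(1/4)·log₂(1/4) + (3/4)·log₂(3/4)]
  = 0.5000 + 0.3113
  = 0.8113 bits

H(P) + H(Q) = 0.8113 + 0.8113 = 1.6226 bits
Difference: H(P) + H(Q) - H(P,Q) = 1.6226 - 0.8113 = 0.8113 bits = I(P;Q)

The difference is the mutual information; it is positive here, so P and Q are dependent (knowing one reduces uncertainty about the other by 0.8113 bits).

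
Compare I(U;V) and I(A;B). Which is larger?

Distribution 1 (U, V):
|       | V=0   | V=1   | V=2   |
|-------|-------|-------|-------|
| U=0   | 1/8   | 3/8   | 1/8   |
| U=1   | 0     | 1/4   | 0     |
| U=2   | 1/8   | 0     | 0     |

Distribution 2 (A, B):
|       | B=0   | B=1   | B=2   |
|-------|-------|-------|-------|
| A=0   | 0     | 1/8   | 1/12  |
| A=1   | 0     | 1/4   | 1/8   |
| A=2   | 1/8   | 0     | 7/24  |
Distribution 1 (U, V):
Marginal P(U) (row sums):
  P(U=0) = 1/8 + 3/8 + 1/8 = 5/8
  P(U=1) = 0 + 1/4 + 0 = 1/4
  P(U=2) = 1/8 + 0 + 0 = 1/8
Marginal P(V) (column sums):
  P(V=0) = 1/8 + 0 + 1/8 = 1/4
  P(V=1) = 3/8 + 1/4 + 0 = 5/8
  P(V=2) = 1/8 + 0 + 0 = 1/8

H(U) = -[(5/8)·log₂(5/8) + (1/4)·log₂(1/4) + (1/8)·log₂(1/8)]
  = 0.4238 + 0.5000 + 0.3750
  = 1.2988 bits
H(V) = -[(1/4)·log₂(1/4) + (5/8)·log₂(5/8) + (1/8)·log₂(1/8)]
  = 0.5000 + 0.4238 + 0.3750
  = 1.2988 bits
H(U,V) = -[(1/8)·log₂(1/8) + (3/8)·log₂(3/8) + (1/8)·log₂(1/8) + (1/4)·log₂(1/4) + (1/8)·log₂(1/8)]
  = 0.3750 + 0.5306 + 0.3750 + 0.5000 + 0.3750
  = 2.1556 bits

I(U;V) = H(U) + H(V) - H(U,V)
  = 1.2988 + 1.2988 - 2.1556
  = 0.4420 bits

Distribution 2 (A, B):
Marginal P(A) (row sums):
  P(A=0) = 0 + 1/8 + 1/12 = 5/24
  P(A=1) = 0 + 1/4 + 1/8 = 3/8
  P(A=2) = 1/8 + 0 + 7/24 = 5/12
Marginal P(B) (column sums):
  P(B=0) = 0 + 0 + 1/8 = 1/8
  P(B=1) = 1/8 + 1/4 + 0 = 3/8
  P(B=2) = 1/12 + 1/8 + 7/24 = 1/2

H(A) = -[(5/24)·log₂(5/24) + (3/8)·log₂(3/8) + (5/12)·log₂(5/12)]
  = 0.4715 + 0.5306 + 0.5263
  = 1.5284 bits
H(B) = -[(1/8)·log₂(1/8) + (3/8)·log₂(3/8) + (1/2)·log₂(1/2)]
  = 0.3750 + 0.5306 + 0.5000
  = 1.4056 bits
H(A,B) = -[(1/8)·log₂(1/8) + (1/12)·log₂(1/12) + (1/4)·log₂(1/4) + (1/8)·log₂(1/8) + (1/8)·log₂(1/8) + (7/24)·log₂(7/24)]
  = 0.3750 + 0.2987 + 0.5000 + 0.3750 + 0.3750 + 0.5185
  = 2.4422 bits

I(A;B) = H(A) + H(B) - H(A,B)
  = 1.5284 + 1.4056 - 2.4422
  = 0.4918 bits

I(A;B) = 0.4918 bits > I(U;V) = 0.4420 bits, so (A, B) has the higher mutual information (stronger dependence).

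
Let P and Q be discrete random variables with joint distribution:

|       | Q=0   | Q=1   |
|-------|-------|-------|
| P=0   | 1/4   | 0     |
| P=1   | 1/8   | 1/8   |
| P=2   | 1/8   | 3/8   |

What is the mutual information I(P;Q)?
Marginal P(P) (row sums):
  P(P=0) = 1/4 + 0 = 1/4
  P(P=1) = 1/8 + 1/8 = 1/4
  P(P=2) = 1/8 + 3/8 = 1/2
Marginal P(Q) (column sums):
  P(Q=0) = 1/4 + 1/8 + 1/8 = 1/2
  P(Q=1) = 0 + 1/8 + 3/8 = 1/2

H(P) = -[(1/4)·log₂(1/4) + (1/4)·log₂(1/4) + (1/2)·log₂(1/2)]
  = 0.5000 + 0.5000 + 0.5000
  = 1.5000 bits
H(Q) = -[(1/2)·log₂(1/2) + (1/2)·log₂(1/2)]
  = 0.5000 + 0.5000
  = 1.0000 bits
H(P,Q) = -[(1/4)·log₂(1/4) + (1/8)·log₂(1/8) + (1/8)·log₂(1/8) + (1/8)·log₂(1/8) + (3/8)·log₂(3/8)]
  = 0.5000 + 0.3750 + 0.3750 + 0.3750 + 0.5306
  = 2.1556 bits

I(P;Q) = H(P) + H(Q) - H(P,Q)
  = 1.5000 + 1.0000 - 2.1556
  = 0.3444 bits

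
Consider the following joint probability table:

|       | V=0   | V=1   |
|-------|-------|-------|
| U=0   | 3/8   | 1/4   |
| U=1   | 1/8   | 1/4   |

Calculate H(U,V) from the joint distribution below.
H(U,V) = -Σ P(U,V) log₂ P(U,V), summed over the non-zero cells:
H(U,V) = -[(3/8)·log₂(3/8) + (1/4)·log₂(1/4) + (1/8)·log₂(1/8) + (1/4)·log₂(1/4)]
  = 0.5306 + 0.5000 + 0.3750 + 0.5000
  = 1.9056 bits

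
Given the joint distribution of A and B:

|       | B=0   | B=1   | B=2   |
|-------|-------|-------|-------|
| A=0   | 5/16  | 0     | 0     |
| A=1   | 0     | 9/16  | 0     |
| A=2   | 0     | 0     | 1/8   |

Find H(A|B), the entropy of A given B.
Marginal P(B) (column sums):
  P(B=0) = 5/16 + 0 + 0 = 5/16
  P(B=1) = 0 + 9/16 + 0 = 9/16
  P(B=2) = 0 + 0 + 1/8 = 1/8

H(A|B) = -Σ P(A,B)·log₂ P(A|B), where P(A|B) = P(A,B) / P(B)
  (cells with P(A,B) = 0 contribute 0)
  (A=0,B=0): P(A|B) = (5/16)/(5/16) = 1;  -(5/16)·log₂(1) = 0.0000
  (A=1,B=1): P(A|B) = (9/16)/(9/16) = 1;  -(9/16)·log₂(1) = 0.0000
  (A=2,B=2): P(A|B) = (1/8)/(1/8) = 1;  -(1/8)·log₂(1) = 0.0000
H(A|B) = 0.0000 + 0.0000 + 0.0000
  = 0.0000 bits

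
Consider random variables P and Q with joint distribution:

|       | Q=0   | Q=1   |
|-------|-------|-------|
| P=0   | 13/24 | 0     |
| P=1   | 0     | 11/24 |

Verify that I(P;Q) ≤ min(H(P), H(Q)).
Marginal P(P) (row sums):
  P(P=0) = 13/24 + 0 = 13/24
  P(P=1) = 0 + 11/24 = 11/24
Marginal P(Q) (column sums):
  P(Q=0) = 13/24 + 0 = 13/24
  P(Q=1) = 0 + 11/24 = 11/24

H(P) = -[(13/24)·log₂(13/24) + (11/24)·log₂(11/24)]
  = 0.4791 + 0.5159
  = 0.9950 bits
H(Q) = -[(13/24)·log₂(13/24) + (11/24)·log₂(11/24)]
  = 0.4791 + 0.5159
  = 0.9950 bits
H(P,Q) = -[(13/24)·log₂(13/24) + (11/24)·log₂(11/24)]
  = 0.4791 + 0.5159
  = 0.9950 bits

I(P;Q) = H(P) + H(Q) - H(P,Q)
  = 0.9950 + 0.9950 - 0.9950
  = 0.9950 bits

min(H(P), H(Q)) = min(0.9950, 0.9950) = 0.9950 bits
Since 0.9950 ≤ 0.9950, the bound is satisfied ✓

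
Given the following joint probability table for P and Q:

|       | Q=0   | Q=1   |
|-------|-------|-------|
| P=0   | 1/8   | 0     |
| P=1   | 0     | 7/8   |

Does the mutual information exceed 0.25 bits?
Marginal P(P) (row sums):
  P(P=0) = 1/8 + 0 = 1/8
  P(P=1) = 0 + 7/8 = 7/8
Marginal P(Q) (column sums):
  P(Q=0) = 1/8 + 0 = 1/8
  P(Q=1) = 0 + 7/8 = 7/8

H(P) = -[(1/8)·log₂(1/8) + (7/8)·log₂(7/8)]
  = 0.3750 + 0.1686
  = 0.5436 bits
H(Q) = -[(1/8)·log₂(1/8) + (7/8)·log₂(7/8)]
  = 0.3750 + 0.1686
  = 0.5436 bits
H(P,Q) = -[(1/8)·log₂(1/8) + (7/8)·log₂(7/8)]
  = 0.3750 + 0.1686
  = 0.5436 bits

I(P;Q) = H(P) + H(Q) - H(P,Q)
  = 0.5436 + 0.5436 - 0.5436
  = 0.5436 bits

Yes. I(P;Q) = 0.5436 bits, which is > 0.25 bits.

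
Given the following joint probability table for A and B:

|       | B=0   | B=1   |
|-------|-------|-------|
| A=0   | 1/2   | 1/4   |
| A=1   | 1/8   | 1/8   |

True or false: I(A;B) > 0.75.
Marginal P(A) (row sums):
  P(A=0) = 1/2 + 1/4 = 3/4
  P(A=1) = 1/8 + 1/8 = 1/4
Marginal P(B) (column sums):
  P(B=0) = 1/2 + 1/8 = 5/8
  P(B=1) = 1/4 + 1/8 = 3/8

H(A) = -[(3/4)·log₂(3/4) + (1/4)·log₂(1/4)]
  = 0.3113 + 0.5000
  = 0.8113 bits
H(B) = -[(5/8)·log₂(5/8) + (3/8)·log₂(3/8)]
  = 0.4238 + 0.5306
  = 0.9544 bits
H(A,B) = -[(1/2)·log₂(1/2) + (1/4)·log₂(1/4) + (1/8)·log₂(1/8) + (1/8)·log₂(1/8)]
  = 0.5000 + 0.5000 + 0.3750 + 0.3750
  = 1.7500 bits

I(A;B) = H(A) + H(B) - H(A,B)
  = 0.8113 + 0.9544 - 1.7500
  = 0.0157 bits

False. I(A;B) = 0.0157 bits, which is ≤ 0.75 bits.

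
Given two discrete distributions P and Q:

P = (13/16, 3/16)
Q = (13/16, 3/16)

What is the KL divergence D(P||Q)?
D(P||Q) = Σ P(i) log₂(P(i)/Q(i))
  i=0: (13/16) × log₂((13/16)/(13/16)) = (13/16) × log₂(1) = 0.0000
  i=1: (3/16) × log₂((3/16)/(3/16)) = (3/16) × log₂(1) = 0.0000
D(P||Q) = 0.0000 + 0.0000
  = 0.0000 bits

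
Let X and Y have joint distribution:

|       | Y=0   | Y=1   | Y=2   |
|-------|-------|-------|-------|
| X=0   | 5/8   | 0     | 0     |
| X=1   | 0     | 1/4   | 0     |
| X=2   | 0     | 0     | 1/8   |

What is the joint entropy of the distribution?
H(X,Y) = -Σ P(X,Y) log₂ P(X,Y), summed over the non-zero cells:
H(X,Y) = -[(5/8)·log₂(5/8) + (1/4)·log₂(1/4) + (1/8)·log₂(1/8)]
  = 0.4238 + 0.5000 + 0.3750
  = 1.2988 bits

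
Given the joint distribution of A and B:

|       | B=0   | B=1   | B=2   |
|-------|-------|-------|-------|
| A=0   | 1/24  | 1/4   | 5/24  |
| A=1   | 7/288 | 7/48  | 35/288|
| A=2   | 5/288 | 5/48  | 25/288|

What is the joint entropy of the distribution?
H(A,B) = -Σ P(A,B) log₂ P(A,B), summed over the non-zero cells:
H(A,B) = -[(1/24)·log₂(1/24) + (1/4)·log₂(1/4) + (5/24)·log₂(5/24) + (7/288)·log₂(7/288) + (7/48)·log₂(7/48) + (35/288)·log₂(35/288) + (5/288)·log₂(5/288) + (5/48)·log₂(5/48) + (25/288)·log₂(25/288)]
  = 0.1910 + 0.5000 + 0.4715 + 0.1303 + 0.4051 + 0.3695 + 0.1015 + 0.3399 + 0.3061
  = 2.8149 bits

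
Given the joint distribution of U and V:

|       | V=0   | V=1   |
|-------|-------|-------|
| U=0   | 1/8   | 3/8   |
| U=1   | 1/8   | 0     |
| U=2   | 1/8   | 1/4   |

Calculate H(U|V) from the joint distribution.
Marginal P(V) (column sums):
  P(V=0) = 1/8 + 1/8 + 1/8 = 3/8
  P(V=1) = 3/8 + 0 + 1/4 = 5/8

H(U|V) = -Σ P(U,V)·log₂ P(U|V), where P(U|V) = P(U,V) / P(V)
  (cells with P(U,V) = 0 contribute 0)
  (U=0,V=0): P(U|V) = (1/8)/(3/8) = 1/3;  -(1/8)·log₂(1/3) = 0.1981
  (U=0,V=1): P(U|V) = (3/8)/(5/8) = 3/5;  -(3/8)·log₂(3/5) = 0.2764
  (U=1,V=0): P(U|V) = (1/8)/(3/8) = 1/3;  -(1/8)·log₂(1/3) = 0.1981
  (U=2,V=0): P(U|V) = (1/8)/(3/8) = 1/3;  -(1/8)·log₂(1/3) = 0.1981
  (U=2,V=1): P(U|V) = (1/4)/(5/8) = 2/5;  -(1/4)·log₂(2/5) = 0.3305
H(U|V) = 0.1981 + 0.2764 + 0.1981 + 0.1981 + 0.3305
  = 1.2012 bits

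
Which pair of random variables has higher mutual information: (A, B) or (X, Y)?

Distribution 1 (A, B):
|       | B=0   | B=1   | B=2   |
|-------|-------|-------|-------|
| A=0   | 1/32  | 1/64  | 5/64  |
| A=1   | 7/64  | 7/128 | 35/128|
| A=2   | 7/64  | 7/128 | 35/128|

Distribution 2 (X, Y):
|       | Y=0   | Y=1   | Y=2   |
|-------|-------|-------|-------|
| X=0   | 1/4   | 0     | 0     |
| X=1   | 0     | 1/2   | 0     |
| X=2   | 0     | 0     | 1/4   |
Distribution 1 (A, B):
Marginal P(A) (row sums):
  P(A=0) = 1/32 + 1/64 + 5/64 = 1/8
  P(A=1) = 7/64 + 7/128 + 35/128 = 7/16
  P(A=2) = 7/64 + 7/128 + 35/128 = 7/16
Marginal P(B) (column sums):
  P(B=0) = 1/32 + 7/64 + 7/64 = 1/4
  P(B=1) = 1/64 + 7/128 + 7/128 = 1/8
  P(B=2) = 5/64 + 35/128 + 35/128 = 5/8

H(A) = -[(1/8)·log₂(1/8) + (7/16)·log₂(7/16) + (7/16)·log₂(7/16)]
  = 0.3750 + 0.5218 + 0.5218
  = 1.4186 bits
H(B) = -[(1/4)·log₂(1/4) + (1/8)·log₂(1/8) + (5/8)·log₂(5/8)]
  = 0.5000 + 0.3750 + 0.4238
  = 1.2988 bits
H(A,B) = -[(1/32)·log₂(1/32) + (1/64)·log₂(1/64) + (5/64)·log₂(5/64) + (7/64)·log₂(7/64) + (7/128)·log₂(7/128) + (35/128)·log₂(35/128) + (7/64)·log₂(7/64) + (7/128)·log₂(7/128) + (35/128)·log₂(35/128)]
  = 0.1563 + 0.0938 + 0.2873 + 0.3492 + 0.2293 + 0.5115 + 0.3492 + 0.2293 + 0.5115
  = 2.7174 bits

I(A;B) = H(A) + H(B) - H(A,B)
  = 1.4186 + 1.2988 - 2.7174
  = 0.0000 bits

Distribution 2 (X, Y):
Marginal P(X) (row sums):
  P(X=0) = 1/4 + 0 + 0 = 1/4
  P(X=1) = 0 + 1/2 + 0 = 1/2
  P(X=2) = 0 + 0 + 1/4 = 1/4
Marginal P(Y) (column sums):
  P(Y=0) = 1/4 + 0 + 0 = 1/4
  P(Y=1) = 0 + 1/2 + 0 = 1/2
  P(Y=2) = 0 + 0 + 1/4 = 1/4

H(X) = -[(1/4)·log₂(1/4) + (1/2)·log₂(1/2) + (1/4)·log₂(1/4)]
  = 0.5000 + 0.5000 + 0.5000
  = 1.5000 bits
H(Y) = -[(1/4)·log₂(1/4) + (1/2)·log₂(1/2) + (1/4)·log₂(1/4)]
  = 0.5000 + 0.5000 + 0.5000
  = 1.5000 bits
H(X,Y) = -[(1/4)·log₂(1/4) + (1/2)·log₂(1/2) + (1/4)·log₂(1/4)]
  = 0.5000 + 0.5000 + 0.5000
  = 1.5000 bits

I(X;Y) = H(X) + H(Y) - H(X,Y)
  = 1.5000 + 1.5000 - 1.5000
  = 1.5000 bits

I(X;Y) = 1.5000 bits > I(A;B) = 0.0000 bits, so (X, Y) has the higher mutual information (stronger dependence).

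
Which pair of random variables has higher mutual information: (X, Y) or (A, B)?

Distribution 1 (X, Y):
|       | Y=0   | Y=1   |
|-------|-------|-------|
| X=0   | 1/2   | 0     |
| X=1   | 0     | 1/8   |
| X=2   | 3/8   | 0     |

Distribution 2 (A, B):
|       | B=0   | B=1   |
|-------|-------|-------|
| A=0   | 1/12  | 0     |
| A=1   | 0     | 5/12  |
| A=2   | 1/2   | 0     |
Distribution 1 (X, Y):
Marginal P(X) (row sums):
  P(X=0) = 1/2 + 0 = 1/2
  P(X=1) = 0 + 1/8 = 1/8
  P(X=2) = 3/8 + 0 = 3/8
Marginal P(Y) (column sums):
  P(Y=0) = 1/2 + 0 + 3/8 = 7/8
  P(Y=1) = 0 + 1/8 + 0 = 1/8

H(X) = -[(1/2)·log₂(1/2) + (1/8)·log₂(1/8) + (3/8)·log₂(3/8)]
  = 0.5000 + 0.3750 + 0.5306
  = 1.4056 bits
H(Y) = -[(7/8)·log₂(7/8) + (1/8)·log₂(1/8)]
  = 0.1686 + 0.3750
  = 0.5436 bits
H(X,Y) = -[(1/2)·log₂(1/2) + (1/8)·log₂(1/8) + (3/8)·log₂(3/8)]
  = 0.5000 + 0.3750 + 0.5306
  = 1.4056 bits

I(X;Y) = H(X) + H(Y) - H(X,Y)
  = 1.4056 + 0.5436 - 1.4056
  = 0.5436 bits

Distribution 2 (A, B):
Marginal P(A) (row sums):
  P(A=0) = 1/12 + 0 = 1/12
  P(A=1) = 0 + 5/12 = 5/12
  P(A=2) = 1/2 + 0 = 1/2
Marginal P(B) (column sums):
  P(B=0) = 1/12 + 0 + 1/2 = 7/12
  P(B=1) = 0 + 5/12 + 0 = 5/12

H(A) = -[(1/12)·log₂(1/12) + (5/12)·log₂(5/12) + (1/2)·log₂(1/2)]
  = 0.2987 + 0.5263 + 0.5000
  = 1.3250 bits
H(B) = -[(7/12)·log₂(7/12) + (5/12)·log₂(5/12)]
  = 0.4536 + 0.5263
  = 0.9799 bits
H(A,B) = -[(1/12)·log₂(1/12) + (5/12)·log₂(5/12) + (1/2)·log₂(1/2)]
  = 0.2987 + 0.5263 + 0.5000
  = 1.3250 bits

I(A;B) = H(A) + H(B) - H(A,B)
  = 1.3250 + 0.9799 - 1.3250
  = 0.9799 bits

I(A;B) = 0.9799 bits > I(X;Y) = 0.5436 bits, so (A, B) has the higher mutual information (stronger dependence).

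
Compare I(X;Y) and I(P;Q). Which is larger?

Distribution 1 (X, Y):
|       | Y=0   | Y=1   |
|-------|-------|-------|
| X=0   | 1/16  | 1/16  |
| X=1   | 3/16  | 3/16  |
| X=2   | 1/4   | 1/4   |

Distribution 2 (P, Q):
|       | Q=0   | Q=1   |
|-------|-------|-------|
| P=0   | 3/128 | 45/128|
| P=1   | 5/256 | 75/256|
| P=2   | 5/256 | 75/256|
Distribution 1 (X, Y):
Marginal P(X) (row sums):
  P(X=0) = 1/16 + 1/16 = 1/8
  P(X=1) = 3/16 + 3/16 = 3/8
  P(X=2) = 1/4 + 1/4 = 1/2
Marginal P(Y) (column sums):
  P(Y=0) = 1/16 + 3/16 + 1/4 = 1/2
  P(Y=1) = 1/16 + 3/16 + 1/4 = 1/2

H(X) = -[(1/8)·log₂(1/8) + (3/8)·log₂(3/8) + (1/2)·log₂(1/2)]
  = 0.3750 + 0.5306 + 0.5000
  = 1.4056 bits
H(Y) = -[(1/2)·log₂(1/2) + (1/2)·log₂(1/2)]
  = 0.5000 + 0.5000
  = 1.0000 bits
H(X,Y) = -[(1/16)·log₂(1/16) + (1/16)·log₂(1/16) + (3/16)·log₂(3/16) + (3/16)·log₂(3/16) + (1/4)·log₂(1/4) + (1/4)·log₂(1/4)]
  = 0.2500 + 0.2500 + 0.4528 + 0.4528 + 0.5000 + 0.5000
  = 2.4056 bits

I(X;Y) = H(X) + H(Y) - H(X,Y)
  = 1.4056 + 1.0000 - 2.4056
  = 0.0000 bits

Distribution 2 (P, Q):
Marginal P(P) (row sums):
  P(P=0) = 3/128 + 45/128 = 3/8
  P(P=1) = 5/256 + 75/256 = 5/16
  P(P=2) = 5/256 + 75/256 = 5/16
Marginal P(Q) (column sums):
  P(Q=0) = 3/128 + 5/256 + 5/256 = 1/16
  P(Q=1) = 45/128 + 75/256 + 75/256 = 15/16

H(P) = -[(3/8)·log₂(3/8) + (5/16)·log₂(5/16) + (5/16)·log₂(5/16)]
  = 0.5306 + 0.5244 + 0.5244
  = 1.5794 bits
H(Q) = -[(1/16)·log₂(1/16) + (15/16)·log₂(15/16)]
  = 0.2500 + 0.0873
  = 0.3373 bits
H(P,Q) = -[(3/128)·log₂(3/128) + (45/128)·log₂(45/128) + (5/256)·log₂(5/256) + (75/256)·log₂(75/256) + (5/256)·log₂(5/256) + (75/256)·log₂(75/256)]
  = 0.1269 + 0.5302 + 0.1109 + 0.5189 + 0.1109 + 0.5189
  = 1.9167 bits

I(P;Q) = H(P) + H(Q) - H(P,Q)
  = 1.5794 + 0.3373 - 1.9167
  = 0.0000 bits

Both joint tables factor as the product of their marginals, so I(X;Y) = I(P;Q) = 0 bits: neither is larger (both pairs are independent).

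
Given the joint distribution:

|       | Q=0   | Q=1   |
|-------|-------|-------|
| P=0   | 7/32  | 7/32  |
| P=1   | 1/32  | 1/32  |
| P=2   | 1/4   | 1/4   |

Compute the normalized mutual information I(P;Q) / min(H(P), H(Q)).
Marginal P(P) (row sums):
  P(P=0) = 7/32 + 7/32 = 7/16
  P(P=1) = 1/32 + 1/32 = 1/16
  P(P=2) = 1/4 + 1/4 = 1/2
Marginal P(Q) (column sums):
  P(Q=0) = 7/32 + 1/32 + 1/4 = 1/2
  P(Q=1) = 7/32 + 1/32 + 1/4 = 1/2

H(P) = -[(7/16)·log₂(7/16) + (1/16)·log₂(1/16) + (1/2)·log₂(1/2)]
  = 0.5218 + 0.2500 + 0.5000
  = 1.2718 bits
H(Q) = -[(1/2)·log₂(1/2) + (1/2)·log₂(1/2)]
  = 0.5000 + 0.5000
  = 1.0000 bits
H(P,Q) = -[(7/32)·log₂(7/32) + (7/32)·log₂(7/32) + (1/32)·log₂(1/32) + (1/32)·log₂(1/32) + (1/4)·log₂(1/4) + (1/4)·log₂(1/4)]
  = 0.4796 + 0.4796 + 0.1563 + 0.1563 + 0.5000 + 0.5000
  = 2.2718 bits

I(P;Q) = H(P) + H(Q) - H(P,Q)
  = 1.2718 + 1.0000 - 2.2718
  = 0.0000 bits

min(H(P), H(Q)) = min(1.2718, 1.0000) = 1.0000 bits
Normalized MI = 0.0000 / 1.0000 = 0.0000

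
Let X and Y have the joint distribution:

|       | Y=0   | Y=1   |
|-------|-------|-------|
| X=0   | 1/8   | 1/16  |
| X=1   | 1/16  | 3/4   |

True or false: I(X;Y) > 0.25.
Marginal P(X) (row sums):
  P(X=0) = 1/8 + 1/16 = 3/16
  P(X=1) = 1/16 + 3/4 = 13/16
Marginal P(Y) (column sums):
  P(Y=0) = 1/8 + 1/16 = 3/16
  P(Y=1) = 1/16 + 3/4 = 13/16

H(X) = -[(3/16)·log₂(3/16) + (13/16)·log₂(13/16)]
  = 0.4528 + 0.2434
  = 0.6962 bits
H(Y) = -[(3/16)·log₂(3/16) + (13/16)·log₂(13/16)]
  = 0.4528 + 0.2434
  = 0.6962 bits
H(X,Y) = -[(1/8)·log₂(1/8) + (1/16)·log₂(1/16) + (1/16)·log₂(1/16) + (3/4)·log₂(3/4)]
  = 0.3750 + 0.2500 + 0.2500 + 0.3113
  = 1.1863 bits

I(X;Y) = H(X) + H(Y) - H(X,Y)
  = 0.6962 + 0.6962 - 1.1863
  = 0.2061 bits

False. I(X;Y) = 0.2061 bits, which is ≤ 0.25 bits.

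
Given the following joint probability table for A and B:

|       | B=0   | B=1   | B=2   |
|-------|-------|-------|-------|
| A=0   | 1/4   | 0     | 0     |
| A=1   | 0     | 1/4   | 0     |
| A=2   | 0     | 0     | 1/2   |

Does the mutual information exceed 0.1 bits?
Marginal P(A) (row sums):
  P(A=0) = 1/4 + 0 + 0 = 1/4
  P(A=1) = 0 + 1/4 + 0 = 1/4
  P(A=2) = 0 + 0 + 1/2 = 1/2
Marginal P(B) (column sums):
  P(B=0) = 1/4 + 0 + 0 = 1/4
  P(B=1) = 0 + 1/4 + 0 = 1/4
  P(B=2) = 0 + 0 + 1/2 = 1/2

H(A) = -[(1/4)·log₂(1/4) + (1/4)·log₂(1/4) + (1/2)·log₂(1/2)]
  = 0.5000 + 0.5000 + 0.5000
  = 1.5000 bits
H(B) = -[(1/4)·log₂(1/4) + (1/4)·log₂(1/4) + (1/2)·log₂(1/2)]
  = 0.5000 + 0.5000 + 0.5000
  = 1.5000 bits
H(A,B) = -[(1/4)·log₂(1/4) + (1/4)·log₂(1/4) + (1/2)·log₂(1/2)]
  = 0.5000 + 0.5000 + 0.5000
  = 1.5000 bits

I(A;B) = H(A) + H(B) - H(A,B)
  = 1.5000 + 1.5000 - 1.5000
  = 1.5000 bits

Yes. I(A;B) = 1.5000 bits, which is > 0.1 bits.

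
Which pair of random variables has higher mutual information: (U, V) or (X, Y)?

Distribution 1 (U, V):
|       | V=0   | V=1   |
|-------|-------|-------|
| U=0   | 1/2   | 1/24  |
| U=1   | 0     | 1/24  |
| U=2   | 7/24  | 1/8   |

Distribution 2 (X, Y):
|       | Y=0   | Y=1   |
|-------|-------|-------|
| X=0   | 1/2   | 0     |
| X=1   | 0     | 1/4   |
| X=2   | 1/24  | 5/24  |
Distribution 1 (U, V):
Marginal P(U) (row sums):
  P(U=0) = 1/2 + 1/24 = 13/24
  P(U=1) = 0 + 1/24 = 1/24
  P(U=2) = 7/24 + 1/8 = 5/12
Marginal P(V) (column sums):
  P(V=0) = 1/2 + 0 + 7/24 = 19/24
  P(V=1) = 1/24 + 1/24 + 1/8 = 5/24

H(U) = -[(13/24)·log₂(13/24) + (1/24)·log₂(1/24) + (5/12)·log₂(5/12)]
  = 0.4791 + 0.1910 + 0.5263
  = 1.1964 bits
H(V) = -[(19/24)·log₂(19/24) + (5/24)·log₂(5/24)]
  = 0.2668 + 0.4715
  = 0.7383 bits
H(U,V) = -[(1/2)·log₂(1/2) + (1/24)·log₂(1/24) + (1/24)·log₂(1/24) + (7/24)·log₂(7/24) + (1/8)·log₂(1/8)]
  = 0.5000 + 0.1910 + 0.1910 + 0.5185 + 0.3750
  = 1.7755 bits

I(U;V) = H(U) + H(V) - H(U,V)
  = 1.1964 + 0.7383 - 1.7755
  = 0.1592 bits

Distribution 2 (X, Y):
Marginal P(X) (row sums):
  P(X=0) = 1/2 + 0 = 1/2
  P(X=1) = 0 + 1/4 = 1/4
  P(X=2) = 1/24 + 5/24 = 1/4
Marginal P(Y) (column sums):
  P(Y=0) = 1/2 + 0 + 1/24 = 13/24
  P(Y=1) = 0 + 1/4 + 5/24 = 11/24

H(X) = -[(1/2)·log₂(1/2) + (1/4)·log₂(1/4) + (1/4)·log₂(1/4)]
  = 0.5000 + 0.5000 + 0.5000
  = 1.5000 bits
H(Y) = -[(13/24)·log₂(13/24) + (11/24)·log₂(11/24)]
  = 0.4791 + 0.5159
  = 0.9950 bits
H(X,Y) = -[(1/2)·log₂(1/2) + (1/4)·log₂(1/4) + (1/24)·log₂(1/24) + (5/24)·log₂(5/24)]
  = 0.5000 + 0.5000 + 0.1910 + 0.4715
  = 1.6625 bits

I(X;Y) = H(X) + H(Y) - H(X,Y)
  = 1.5000 + 0.9950 - 1.6625
  = 0.8325 bits

I(X;Y) = 0.8325 bits > I(U;V) = 0.1592 bits, so (X, Y) has the higher mutual information (stronger dependence).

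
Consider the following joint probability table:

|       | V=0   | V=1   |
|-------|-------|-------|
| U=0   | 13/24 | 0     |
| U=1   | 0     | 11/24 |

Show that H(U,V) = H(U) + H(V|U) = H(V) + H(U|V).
Marginal P(U) (row sums):
  P(U=0) = 13/24 + 0 = 13/24
  P(U=1) = 0 + 11/24 = 11/24
Marginal P(V) (column sums):
  P(V=0) = 13/24 + 0 = 13/24
  P(V=1) = 0 + 11/24 = 11/24

Decomposition 1: H(U) + H(V|U)
H(U) = -[(13/24)·log₂(13/24) + (11/24)·log₂(11/24)]
  = 0.4791 + 0.5159
  = 0.9950 bits
H(V|U) = -Σ P(U,V)·log₂ P(V|U), where P(V|U) = P(U,V) / P(U)
  (cells with P(U,V) = 0 contribute 0)
  (U=0,V=0): P(V|U) = (13/24)/(13/24) = 1;  -(13/24)·log₂(1) = 0.0000
  (U=1,V=1): P(V|U) = (11/24)/(11/24) = 1;  -(11/24)·log₂(1) = 0.0000
H(V|U) = 0.0000 + 0.0000
  = 0.0000 bits
H(U) + H(V|U) = 0.9950 + 0.0000 = 0.9950 bits

Decomposition 2: H(V) + H(U|V)
H(V) = -[(13/24)·log₂(13/24) + (11/24)·log₂(11/24)]
  = 0.4791 + 0.5159
  = 0.9950 bits
H(U|V) = -Σ P(U,V)·log₂ P(U|V), where P(U|V) = P(U,V) / P(V)
  (cells with P(U,V) = 0 contribute 0)
  (U=0,V=0): P(U|V) = (13/24)/(13/24) = 1;  -(13/24)·log₂(1) = 0.0000
  (U=1,V=1): P(U|V) = (11/24)/(11/24) = 1;  -(11/24)·log₂(1) = 0.0000
H(U|V) = 0.0000 + 0.0000
  = 0.0000 bits
H(V) + H(U|V) = 0.9950 + 0.0000 = 0.9950 bits

Direct computation of the joint entropy:
H(U,V) = -[(13/24)·log₂(13/24) + (11/24)·log₂(11/24)]
  = 0.4791 + 0.5159
  = 0.9950 bits

All three agree: H(U,V) = 0.9950 bits ✓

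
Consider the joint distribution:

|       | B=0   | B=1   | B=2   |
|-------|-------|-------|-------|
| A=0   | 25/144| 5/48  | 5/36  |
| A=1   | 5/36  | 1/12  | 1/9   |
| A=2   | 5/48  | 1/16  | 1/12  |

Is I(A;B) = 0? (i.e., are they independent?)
Marginal P(A) (row sums):
  P(A=0) = 25/144 + 5/48 + 5/36 = 5/12
  P(A=1) = 5/36 + 1/12 + 1/9 = 1/3
  P(A=2) = 5/48 + 1/16 + 1/12 = 1/4
Marginal P(B) (column sums):
  P(B=0) = 25/144 + 5/36 + 5/48 = 5/12
  P(B=1) = 5/48 + 1/12 + 1/16 = 1/4
  P(B=2) = 5/36 + 1/9 + 1/12 = 1/3

A and B are independent iff P(A=i,B=j) = P(A=i)·P(B=j) for every cell.
  P(A=0)·P(B=0) = 5/12 × 5/12 = 25/144 = P(A=0,B=0) ✓
  P(A=0)·P(B=1) = 5/12 × 1/4 = 5/48 = P(A=0,B=1) ✓
  P(A=0)·P(B=2) = 5/12 × 1/3 = 5/36 = P(A=0,B=2) ✓
  P(A=1)·P(B=0) = 1/3 × 5/12 = 5/36 = P(A=1,B=0) ✓
  P(A=1)·P(B=1) = 1/3 × 1/4 = 1/12 = P(A=1,B=1) ✓
  P(A=1)·P(B=2) = 1/3 × 1/3 = 1/9 = P(A=1,B=2) ✓
  P(A=2)·P(B=0) = 1/4 × 5/12 = 5/48 = P(A=2,B=0) ✓
  P(A=2)·P(B=1) = 1/4 × 1/4 = 1/16 = P(A=2,B=1) ✓
  P(A=2)·P(B=2) = 1/4 × 1/3 = 1/12 = P(A=2,B=2) ✓

Yes, A and B are independent: every cell factors, so I(A;B) = 0 bits.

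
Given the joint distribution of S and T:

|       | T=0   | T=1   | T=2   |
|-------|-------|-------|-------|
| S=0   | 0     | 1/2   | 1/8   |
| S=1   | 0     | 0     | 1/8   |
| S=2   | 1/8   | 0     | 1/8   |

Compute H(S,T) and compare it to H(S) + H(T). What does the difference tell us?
Marginal P(S) (row sums):
  P(S=0) = 0 + 1/2 + 1/8 = 5/8
  P(S=1) = 0 + 0 + 1/8 = 1/8
  P(S=2) = 1/8 + 0 + 1/8 = 1/4
Marginal P(T) (column sums):
  P(T=0) = 0 + 0 + 1/8 = 1/8
  P(T=1) = 1/2 + 0 + 0 = 1/2
  P(T=2) = 1/8 + 1/8 + 1/8 = 3/8

H(S,T) = -[(1/2)·log₂(1/2) + (1/8)·log₂(1/8) + (1/8)·log₂(1/8) + (1/8)·log₂(1/8) + (1/8)·log₂(1/8)]
  = 0.5000 + 0.3750 + 0.3750 + 0.3750 + 0.3750
  = 2.0000 bits
H(S) = -[(5/8)·log₂(5/8) + (1/8)·log₂(1/8) + (1/4)·log₂(1/4)]
  = 0.4238 + 0.3750 + 0.5000
  = 1.2988 bits
H(T) = -[(1/8)·log₂(1/8) + (1/2)·log₂(1/2) + (3/8)·log₂(3/8)]
  = 0.3750 + 0.5000 + 0.5306
  = 1.4056 bits

H(S) + H(T) = 1.2988 + 1.4056 = 2.7044 bits
Difference: H(S) + H(T) - H(S,T) = 2.7044 - 2.0000 = 0.7044 bits = I(S;T)

The difference is the mutual information; it is positive here, so S and T are dependent (knowing one reduces uncertainty about the other by 0.7044 bits).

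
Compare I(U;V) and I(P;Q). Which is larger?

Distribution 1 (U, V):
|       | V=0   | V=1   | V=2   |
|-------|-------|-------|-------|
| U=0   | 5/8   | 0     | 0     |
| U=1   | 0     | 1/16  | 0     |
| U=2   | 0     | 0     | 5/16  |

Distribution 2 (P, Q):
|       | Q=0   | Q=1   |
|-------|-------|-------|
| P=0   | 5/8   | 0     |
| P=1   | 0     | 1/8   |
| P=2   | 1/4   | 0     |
Distribution 1 (U, V):
Marginal P(U) (row sums):
  P(U=0) = 5/8 + 0 + 0 = 5/8
  P(U=1) = 0 + 1/16 + 0 = 1/16
  P(U=2) = 0 + 0 + 5/16 = 5/16
Marginal P(V) (column sums):
  P(V=0) = 5/8 + 0 + 0 = 5/8
  P(V=1) = 0 + 1/16 + 0 = 1/16
  P(V=2) = 0 + 0 + 5/16 = 5/16

H(U) = -[(5/8)·log₂(5/8) + (1/16)·log₂(1/16) + (5/16)·log₂(5/16)]
  = 0.4238 + 0.2500 + 0.5244
  = 1.1982 bits
H(V) = -[(5/8)·log₂(5/8) + (1/16)·log₂(1/16) + (5/16)·log₂(5/16)]
  = 0.4238 + 0.2500 + 0.5244
  = 1.1982 bits
H(U,V) = -[(5/8)·log₂(5/8) + (1/16)·log₂(1/16) + (5/16)·log₂(5/16)]
  = 0.4238 + 0.2500 + 0.5244
  = 1.1982 bits

I(U;V) = H(U) + H(V) - H(U,V)
  = 1.1982 + 1.1982 - 1.1982
  = 1.1982 bits

Distribution 2 (P, Q):
Marginal P(P) (row sums):
  P(P=0) = 5/8 + 0 = 5/8
  P(P=1) = 0 + 1/8 = 1/8
  P(P=2) = 1/4 + 0 = 1/4
Marginal P(Q) (column sums):
  P(Q=0) = 5/8 + 0 + 1/4 = 7/8
  P(Q=1) = 0 + 1/8 + 0 = 1/8

H(P) = -[(5/8)·log₂(5/8) + (1/8)·log₂(1/8) + (1/4)·log₂(1/4)]
  = 0.4238 + 0.3750 + 0.5000
  = 1.2988 bits
H(Q) = -[(7/8)·log₂(7/8) + (1/8)·log₂(1/8)]
  = 0.1686 + 0.3750
  = 0.5436 bits
H(P,Q) = -[(5/8)·log₂(5/8) + (1/8)·log₂(1/8) + (1/4)·log₂(1/4)]
  = 0.4238 + 0.3750 + 0.5000
  = 1.2988 bits

I(P;Q) = H(P) + H(Q) - H(P,Q)
  = 1.2988 + 0.5436 - 1.2988
  = 0.5436 bits

I(U;V) = 1.1982 bits > I(P;Q) = 0.5436 bits, so (U, V) has the higher mutual information (stronger dependence).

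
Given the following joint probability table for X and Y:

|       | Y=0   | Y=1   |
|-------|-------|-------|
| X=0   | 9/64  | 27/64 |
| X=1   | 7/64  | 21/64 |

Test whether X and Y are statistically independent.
Marginal P(X) (row sums):
  P(X=0) = 9/64 + 27/64 = 9/16
  P(X=1) = 7/64 + 21/64 = 7/16
Marginal P(Y) (column sums):
  P(Y=0) = 9/64 + 7/64 = 1/4
  P(Y=1) = 27/64 + 21/64 = 3/4

X and Y are independent iff P(X=i,Y=j) = P(X=i)·P(Y=j) for every cell.
  P(X=0)·P(Y=0) = 9/16 × 1/4 = 9/64 = P(X=0,Y=0) ✓
  P(X=0)·P(Y=1) = 9/16 × 3/4 = 27/64 = P(X=0,Y=1) ✓
  P(X=1)·P(Y=0) = 7/16 × 1/4 = 7/64 = P(X=1,Y=0) ✓
  P(X=1)·P(Y=1) = 7/16 × 3/4 = 21/64 = P(X=1,Y=1) ✓

Yes, X and Y are independent: every cell factors, so I(X;Y) = 0 bits.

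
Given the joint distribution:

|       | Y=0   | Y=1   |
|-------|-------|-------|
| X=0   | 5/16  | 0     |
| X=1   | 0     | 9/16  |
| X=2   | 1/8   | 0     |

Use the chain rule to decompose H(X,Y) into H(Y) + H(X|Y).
By the chain rule: H(X,Y) = H(Y) + H(X|Y)

Marginal P(Y) (column sums):
  P(Y=0) = 5/16 + 0 + 1/8 = 7/16
  P(Y=1) = 0 + 9/16 + 0 = 9/16
H(Y) = -[(7/16)·log₂(7/16) + (9/16)·log₂(9/16)]
  = 0.5218 + 0.4669
  = 0.9887 bits
H(X|Y) = -Σ P(X,Y)·log₂ P(X|Y), where P(X|Y) = P(X,Y) / P(Y)
  (cells with P(X,Y) = 0 contribute 0)
  (X=0,Y=0): P(X|Y) = (5/16)/(7/16) = 5/7;  -(5/16)·log₂(5/7) = 0.1517
  (X=1,Y=1): P(X|Y) = (9/16)/(9/16) = 1;  -(9/16)·log₂(1) = 0.0000
  (X=2,Y=0): P(X|Y) = (1/8)/(7/16) = 2/7;  -(1/8)·log₂(2/7) = 0.2259
H(X|Y) = 0.1517 + 0.0000 + 0.2259
  = 0.3776 bits

H(X,Y) = H(Y) + H(X|Y) = 0.9887 + 0.3776 = 1.3663 bits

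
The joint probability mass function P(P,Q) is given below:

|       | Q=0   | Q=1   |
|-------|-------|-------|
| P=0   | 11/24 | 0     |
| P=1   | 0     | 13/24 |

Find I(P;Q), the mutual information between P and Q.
Marginal P(P) (row sums):
  P(P=0) = 11/24 + 0 = 11/24
  P(P=1) = 0 + 13/24 = 13/24
Marginal P(Q) (column sums):
  P(Q=0) = 11/24 + 0 = 11/24
  P(Q=1) = 0 + 13/24 = 13/24

H(P) = -[(11/24)·log₂(11/24) + (13/24)·log₂(13/24)]
  = 0.5159 + 0.4791
  = 0.9950 bits
H(Q) = -[(11/24)·log₂(11/24) + (13/24)·log₂(13/24)]
  = 0.5159 + 0.4791
  = 0.9950 bits
H(P,Q) = -[(11/24)·log₂(11/24) + (13/24)·log₂(13/24)]
  = 0.5159 + 0.4791
  = 0.9950 bits

I(P;Q) = H(P) + H(Q) - H(P,Q)
  = 0.9950 + 0.9950 - 0.9950
  = 0.9950 bits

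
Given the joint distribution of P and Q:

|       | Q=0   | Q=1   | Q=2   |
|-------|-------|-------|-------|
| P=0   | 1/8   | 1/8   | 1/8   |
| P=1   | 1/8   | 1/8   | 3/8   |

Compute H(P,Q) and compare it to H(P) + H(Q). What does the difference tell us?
Marginal P(P) (row sums):
  P(P=0) = 1/8 + 1/8 + 1/8 = 3/8
  P(P=1) = 1/8 + 1/8 + 3/8 = 5/8
Marginal P(Q) (column sums):
  P(Q=0) = 1/8 + 1/8 = 1/4
  P(Q=1) = 1/8 + 1/8 = 1/4
  P(Q=2) = 1/8 + 3/8 = 1/2

H(P,Q) = -[(1/8)·log₂(1/8) + (1/8)·log₂(1/8) + (1/8)·log₂(1/8) + (1/8)·log₂(1/8) + (1/8)·log₂(1/8) + (3/8)·log₂(3/8)]
  = 0.3750 + 0.3750 + 0.3750 + 0.3750 + 0.3750 + 0.5306
  = 2.4056 bits
H(P) = -[(3/8)·log₂(3/8) + (5/8)·log₂(5/8)]
  = 0.5306 + 0.4238
  = 0.9544 bits
H(Q) = -[(1/4)·log₂(1/4) + (1/4)·log₂(1/4) + (1/2)·log₂(1/2)]
  = 0.5000 + 0.5000 + 0.5000
  = 1.5000 bits

H(P) + H(Q) = 0.9544 + 1.5000 = 2.4544 bits
Difference: H(P) + H(Q) - H(P,Q) = 2.4544 - 2.4056 = 0.0488 bits = I(P;Q)

The difference is the mutual information; it is positive here, so P and Q are dependent (knowing one reduces uncertainty about the other by 0.0488 bits).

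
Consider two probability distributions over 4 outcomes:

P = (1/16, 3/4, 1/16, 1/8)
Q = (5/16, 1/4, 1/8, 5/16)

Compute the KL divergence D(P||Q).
D(P||Q) = Σ P(i) log₂(P(i)/Q(i))
  i=0: (1/16) × log₂((1/16)/(5/16)) = (1/16) × log₂(1/5) = -0.1451
  i=1: (3/4) × log₂((3/4)/(1/4)) = (3/4) × log₂(3) = 1.1887
  i=2: (1/16) × log₂((1/16)/(1/8)) = (1/16) × log₂(1/2) = -0.0625
  i=3: (1/8) × log₂((1/8)/(5/16)) = (1/8) × log₂(2/5) = -0.1652
D(P||Q) = -0.1451 + 1.1887 - 0.0625 - 0.1652
  = 0.8159 bits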